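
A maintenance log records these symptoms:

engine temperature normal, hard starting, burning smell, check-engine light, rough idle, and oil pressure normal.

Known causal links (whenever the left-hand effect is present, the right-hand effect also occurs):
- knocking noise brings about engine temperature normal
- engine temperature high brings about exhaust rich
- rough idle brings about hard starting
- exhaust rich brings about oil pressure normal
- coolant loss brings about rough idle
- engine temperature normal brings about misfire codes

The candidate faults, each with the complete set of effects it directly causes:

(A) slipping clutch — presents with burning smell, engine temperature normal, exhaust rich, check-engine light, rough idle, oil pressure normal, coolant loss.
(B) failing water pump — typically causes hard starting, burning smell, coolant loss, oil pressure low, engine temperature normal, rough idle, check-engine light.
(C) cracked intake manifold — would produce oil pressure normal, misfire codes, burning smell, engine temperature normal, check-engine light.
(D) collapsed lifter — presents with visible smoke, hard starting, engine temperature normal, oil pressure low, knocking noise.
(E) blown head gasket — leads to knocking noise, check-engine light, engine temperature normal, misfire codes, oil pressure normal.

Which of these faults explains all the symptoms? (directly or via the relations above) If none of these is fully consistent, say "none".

Per-candidate check:
(A) slipping clutch — engine temperature normal yes; hard starting yes (via rough idle → hard starting); burning smell yes; check-engine light yes; rough idle yes; oil pressure normal yes
(B) failing water pump — engine temperature normal yes; hard starting yes; burning smell yes; check-engine light yes; rough idle yes; oil pressure normal NO
(C) cracked intake manifold — engine temperature normal yes; hard starting NO; burning smell yes; check-engine light yes; rough idle NO; oil pressure normal yes
(D) collapsed lifter — fails on burning smell, check-engine light, rough idle, oil pressure normal (predicts oil pressure low, not oil pressure normal)
(E) blown head gasket — engine temperature normal yes; hard starting NO; burning smell NO; check-engine light yes; rough idle NO; oil pressure normal yes
(A) is the only candidate with no mismatches.

A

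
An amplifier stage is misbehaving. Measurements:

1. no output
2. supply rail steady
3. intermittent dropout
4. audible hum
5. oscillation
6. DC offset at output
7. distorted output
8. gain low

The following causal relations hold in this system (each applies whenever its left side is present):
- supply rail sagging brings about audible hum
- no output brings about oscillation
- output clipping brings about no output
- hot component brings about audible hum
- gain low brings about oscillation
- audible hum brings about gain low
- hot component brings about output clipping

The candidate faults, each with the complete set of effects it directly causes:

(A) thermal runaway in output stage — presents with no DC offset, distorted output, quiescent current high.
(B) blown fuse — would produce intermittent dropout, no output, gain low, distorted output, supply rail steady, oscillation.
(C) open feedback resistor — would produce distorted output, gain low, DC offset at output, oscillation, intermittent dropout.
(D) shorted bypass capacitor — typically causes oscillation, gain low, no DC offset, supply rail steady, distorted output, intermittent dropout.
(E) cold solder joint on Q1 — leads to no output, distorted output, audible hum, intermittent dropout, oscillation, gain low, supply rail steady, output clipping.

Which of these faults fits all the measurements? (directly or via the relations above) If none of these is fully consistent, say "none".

none

Testing each hypothesis:
(A) thermal runaway in output stage — fails on no output, supply rail steady, intermittent dropout, audible hum, oscillation, DC offset at output, gain low (predicts no DC offset, not DC offset at output)
(B) blown fuse — no output yes; supply rail steady yes; intermittent dropout yes; audible hum NO; oscillation yes; DC offset at output NO; distorted output yes; gain low yes
(C) open feedback resistor — no output NO; supply rail steady NO; intermittent dropout yes; audible hum NO; oscillation yes; DC offset at output yes; distorted output yes; gain low yes
(D) shorted bypass capacitor — no output NO; supply rail steady yes; intermittent dropout yes; audible hum NO; oscillation yes; DC offset at output NO; distorted output yes; gain low yes
(E) cold solder joint on Q1 — no output yes; supply rail steady yes; intermittent dropout yes; audible hum yes; oscillation yes; DC offset at output NO; distorted output yes; gain low yes
None of the listed candidates fits everything.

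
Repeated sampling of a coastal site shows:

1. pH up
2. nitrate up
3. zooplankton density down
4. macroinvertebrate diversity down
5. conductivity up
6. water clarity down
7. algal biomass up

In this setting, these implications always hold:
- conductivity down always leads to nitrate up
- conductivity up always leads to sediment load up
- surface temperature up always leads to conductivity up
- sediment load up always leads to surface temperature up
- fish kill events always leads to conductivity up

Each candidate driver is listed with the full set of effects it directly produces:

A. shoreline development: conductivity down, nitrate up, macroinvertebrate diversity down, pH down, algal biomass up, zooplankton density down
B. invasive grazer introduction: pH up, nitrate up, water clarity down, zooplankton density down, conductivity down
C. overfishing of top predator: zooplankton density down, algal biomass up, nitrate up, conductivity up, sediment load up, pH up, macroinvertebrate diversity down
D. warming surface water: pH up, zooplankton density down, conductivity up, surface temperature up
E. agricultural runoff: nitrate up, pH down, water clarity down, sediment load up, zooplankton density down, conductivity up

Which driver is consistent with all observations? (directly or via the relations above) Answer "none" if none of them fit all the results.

Testing each hypothesis:
(A) shoreline development — pH up NO; nitrate up yes; zooplankton density down yes; macroinvertebrate diversity down yes; conductivity up NO; water clarity down NO; algal biomass up yes
(B) invasive grazer introduction — fails on macroinvertebrate diversity down, conductivity up, algal biomass up (predicts conductivity down, not conductivity up)
(C) overfishing of top predator — pH up yes; nitrate up yes; zooplankton density down yes; macroinvertebrate diversity down yes; conductivity up yes; water clarity down NO; algal biomass up yes
(D) warming surface water — pH up yes; nitrate up NO; zooplankton density down yes; macroinvertebrate diversity down NO; conductivity up yes; water clarity down NO; algal biomass up NO
(E) agricultural runoff — fails on pH up, macroinvertebrate diversity down, algal biomass up (predicts pH down, not pH up)
None of the listed candidates fits everything.

none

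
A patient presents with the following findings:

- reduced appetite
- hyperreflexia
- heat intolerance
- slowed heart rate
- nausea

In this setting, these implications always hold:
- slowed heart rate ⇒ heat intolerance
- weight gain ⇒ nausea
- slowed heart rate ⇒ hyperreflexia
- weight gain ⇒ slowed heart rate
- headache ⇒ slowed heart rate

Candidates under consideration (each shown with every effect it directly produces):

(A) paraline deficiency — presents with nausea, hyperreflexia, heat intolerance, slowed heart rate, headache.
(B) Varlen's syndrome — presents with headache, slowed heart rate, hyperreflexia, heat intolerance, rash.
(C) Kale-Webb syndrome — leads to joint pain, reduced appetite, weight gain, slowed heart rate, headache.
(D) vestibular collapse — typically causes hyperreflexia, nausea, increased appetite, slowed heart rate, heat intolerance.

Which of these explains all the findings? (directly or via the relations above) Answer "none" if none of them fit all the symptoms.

C

Per-candidate check:
(A) paraline deficiency — reduced appetite ✗; hyperreflexia ✓; heat intolerance ✓; slowed heart rate ✓; nausea ✓
(B) Varlen's syndrome — does not account for reduced appetite, nausea
(C) Kale-Webb syndrome — reduced appetite ✓; hyperreflexia ✓ (via slowed heart rate → hyperreflexia); heat intolerance ✓ (via slowed heart rate → heat intolerance); slowed heart rate ✓; nausea ✓ (via weight gain → nausea)
(D) vestibular collapse — reduced appetite ✗; hyperreflexia ✓; heat intolerance ✓; slowed heart rate ✓; nausea ✓
(C) is the only candidate with no mismatches.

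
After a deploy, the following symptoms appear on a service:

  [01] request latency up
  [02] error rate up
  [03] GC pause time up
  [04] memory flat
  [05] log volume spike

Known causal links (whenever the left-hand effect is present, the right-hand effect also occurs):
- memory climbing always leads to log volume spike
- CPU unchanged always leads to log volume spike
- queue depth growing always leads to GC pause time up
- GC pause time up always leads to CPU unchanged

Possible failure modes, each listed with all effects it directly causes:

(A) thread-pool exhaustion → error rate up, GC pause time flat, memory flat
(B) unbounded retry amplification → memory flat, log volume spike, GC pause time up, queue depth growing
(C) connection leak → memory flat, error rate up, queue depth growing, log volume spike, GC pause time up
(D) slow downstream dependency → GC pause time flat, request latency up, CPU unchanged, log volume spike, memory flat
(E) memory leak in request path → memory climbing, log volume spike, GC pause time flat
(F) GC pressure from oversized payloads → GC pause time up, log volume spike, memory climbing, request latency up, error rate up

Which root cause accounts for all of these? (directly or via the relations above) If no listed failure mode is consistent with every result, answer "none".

none

Per-candidate check:
(A) thread-pool exhaustion — request latency up -; error rate up +; GC pause time up -; memory flat +; log volume spike -
(B) unbounded retry amplification — request latency up -; error rate up -; GC pause time up +; memory flat +; log volume spike +
(C) connection leak — does not account for request latency up
(D) slow downstream dependency — fails on error rate up, GC pause time up (predicts GC pause time flat, not GC pause time up)
(E) memory leak in request path — fails on request latency up, error rate up, GC pause time up, memory flat (predicts GC pause time flat, not GC pause time up; predicts memory climbing, not memory flat)
(F) GC pressure from oversized payloads — request latency up +; error rate up +; GC pause time up +; memory flat -; log volume spike +
None of the listed candidates fits everything.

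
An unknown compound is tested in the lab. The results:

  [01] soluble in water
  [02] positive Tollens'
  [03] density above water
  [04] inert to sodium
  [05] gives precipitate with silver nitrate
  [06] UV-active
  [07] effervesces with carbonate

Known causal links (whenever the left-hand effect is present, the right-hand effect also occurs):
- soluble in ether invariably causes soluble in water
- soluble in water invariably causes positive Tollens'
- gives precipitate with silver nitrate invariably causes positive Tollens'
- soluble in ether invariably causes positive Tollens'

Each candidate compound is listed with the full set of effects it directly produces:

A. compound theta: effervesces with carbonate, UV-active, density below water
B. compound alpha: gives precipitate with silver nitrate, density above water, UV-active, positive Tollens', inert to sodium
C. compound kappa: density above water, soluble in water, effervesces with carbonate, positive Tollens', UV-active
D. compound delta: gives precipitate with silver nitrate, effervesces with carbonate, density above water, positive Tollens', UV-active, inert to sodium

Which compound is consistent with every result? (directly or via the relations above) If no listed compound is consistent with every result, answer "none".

none

For each candidate, compare predicted effects to what was observed:
(A) compound theta — soluble in water miss; positive Tollens' miss; density above water miss; inert to sodium miss; gives precipitate with silver nitrate miss; UV-active match; effervesces with carbonate match
(B) compound alpha — soluble in water miss; positive Tollens' match; density above water match; inert to sodium match; gives precipitate with silver nitrate match; UV-active match; effervesces with carbonate miss
(C) compound kappa — soluble in water match; positive Tollens' match; density above water match; inert to sodium miss; gives precipitate with silver nitrate miss; UV-active match; effervesces with carbonate match
(D) compound delta — soluble in water miss; positive Tollens' match; density above water match; inert to sodium match; gives precipitate with silver nitrate match; UV-active match; effervesces with carbonate match
No candidate is consistent with all observations.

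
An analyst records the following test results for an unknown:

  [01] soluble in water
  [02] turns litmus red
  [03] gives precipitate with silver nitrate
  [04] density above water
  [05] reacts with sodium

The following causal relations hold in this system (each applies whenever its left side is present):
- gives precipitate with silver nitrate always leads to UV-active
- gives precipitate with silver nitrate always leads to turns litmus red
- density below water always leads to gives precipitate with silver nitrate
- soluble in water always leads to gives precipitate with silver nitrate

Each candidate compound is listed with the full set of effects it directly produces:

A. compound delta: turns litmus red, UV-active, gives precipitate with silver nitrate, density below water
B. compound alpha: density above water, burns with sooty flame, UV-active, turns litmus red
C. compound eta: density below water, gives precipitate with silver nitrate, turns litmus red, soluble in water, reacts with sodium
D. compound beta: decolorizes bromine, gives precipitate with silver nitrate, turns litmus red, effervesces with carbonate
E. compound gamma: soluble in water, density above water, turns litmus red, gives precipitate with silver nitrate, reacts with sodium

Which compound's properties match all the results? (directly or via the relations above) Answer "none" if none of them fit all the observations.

Checking each candidate against the observations:
(A) compound delta — fails on soluble in water, density above water, reacts with sodium (predicts density below water, not density above water)
(B) compound alpha — soluble in water NO; turns litmus red yes; gives precipitate with silver nitrate NO; density above water yes; reacts with sodium NO
(C) compound eta — soluble in water yes; turns litmus red yes; gives precipitate with silver nitrate yes; density above water NO; reacts with sodium yes
(D) compound beta — soluble in water NO; turns litmus red yes; gives precipitate with silver nitrate yes; density above water NO; reacts with sodium NO
(E) compound gamma — soluble in water yes; turns litmus red yes; gives precipitate with silver nitrate yes; density above water yes; reacts with sodium yes
(E) alone accounts for all the evidence.

E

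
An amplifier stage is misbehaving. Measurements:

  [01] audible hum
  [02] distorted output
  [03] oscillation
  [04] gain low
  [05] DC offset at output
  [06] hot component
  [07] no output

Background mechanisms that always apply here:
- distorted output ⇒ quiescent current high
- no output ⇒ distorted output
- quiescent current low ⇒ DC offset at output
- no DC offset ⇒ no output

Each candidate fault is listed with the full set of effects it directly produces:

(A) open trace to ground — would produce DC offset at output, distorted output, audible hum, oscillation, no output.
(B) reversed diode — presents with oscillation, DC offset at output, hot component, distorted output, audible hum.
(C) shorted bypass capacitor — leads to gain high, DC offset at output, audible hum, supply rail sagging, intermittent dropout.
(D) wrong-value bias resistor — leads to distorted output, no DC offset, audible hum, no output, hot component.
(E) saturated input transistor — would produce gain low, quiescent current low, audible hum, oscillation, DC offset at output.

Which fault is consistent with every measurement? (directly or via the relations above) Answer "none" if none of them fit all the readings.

Checking each candidate against the observations:
(A) open trace to ground — does not account for gain low, hot component
(B) reversed diode — audible hum match; distorted output match; oscillation match; gain low miss; DC offset at output match; hot component match; no output miss
(C) shorted bypass capacitor — fails on distorted output, oscillation, gain low, hot component, no output (predicts gain high, not gain low)
(D) wrong-value bias resistor — fails on oscillation, gain low, DC offset at output (predicts no DC offset, not DC offset at output)
(E) saturated input transistor — audible hum match; distorted output miss; oscillation match; gain low match; DC offset at output match; hot component miss; no output miss
Every candidate fails on at least one observation.

none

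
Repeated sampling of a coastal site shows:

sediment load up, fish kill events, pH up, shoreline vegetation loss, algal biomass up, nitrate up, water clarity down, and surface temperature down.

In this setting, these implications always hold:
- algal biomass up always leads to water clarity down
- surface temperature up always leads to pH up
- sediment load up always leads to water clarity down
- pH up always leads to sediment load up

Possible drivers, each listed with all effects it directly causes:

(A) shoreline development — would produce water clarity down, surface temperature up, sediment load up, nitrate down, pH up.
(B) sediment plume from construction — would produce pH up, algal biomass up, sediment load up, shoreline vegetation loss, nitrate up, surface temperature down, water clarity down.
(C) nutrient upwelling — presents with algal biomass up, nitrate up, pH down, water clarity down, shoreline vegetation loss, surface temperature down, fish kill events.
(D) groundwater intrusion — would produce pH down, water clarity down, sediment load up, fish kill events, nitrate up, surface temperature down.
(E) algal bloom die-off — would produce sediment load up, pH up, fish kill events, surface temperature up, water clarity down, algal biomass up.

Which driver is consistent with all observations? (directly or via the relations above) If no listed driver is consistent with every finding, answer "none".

Testing each hypothesis:
(A) shoreline development — sediment load up yes; fish kill events NO; pH up yes; shoreline vegetation loss NO; algal biomass up NO; nitrate up NO; water clarity down yes; surface temperature down NO
(B) sediment plume from construction — sediment load up yes; fish kill events NO; pH up yes; shoreline vegetation loss yes; algal biomass up yes; nitrate up yes; water clarity down yes; surface temperature down yes
(C) nutrient upwelling — sediment load up NO; fish kill events yes; pH up NO; shoreline vegetation loss yes; algal biomass up yes; nitrate up yes; water clarity down yes; surface temperature down yes
(D) groundwater intrusion — fails on pH up, shoreline vegetation loss, algal biomass up (predicts pH down, not pH up)
(E) algal bloom die-off — sediment load up yes; fish kill events yes; pH up yes; shoreline vegetation loss NO; algal biomass up yes; nitrate up NO; water clarity down yes; surface temperature down NO
None of the listed candidates fits everything.

none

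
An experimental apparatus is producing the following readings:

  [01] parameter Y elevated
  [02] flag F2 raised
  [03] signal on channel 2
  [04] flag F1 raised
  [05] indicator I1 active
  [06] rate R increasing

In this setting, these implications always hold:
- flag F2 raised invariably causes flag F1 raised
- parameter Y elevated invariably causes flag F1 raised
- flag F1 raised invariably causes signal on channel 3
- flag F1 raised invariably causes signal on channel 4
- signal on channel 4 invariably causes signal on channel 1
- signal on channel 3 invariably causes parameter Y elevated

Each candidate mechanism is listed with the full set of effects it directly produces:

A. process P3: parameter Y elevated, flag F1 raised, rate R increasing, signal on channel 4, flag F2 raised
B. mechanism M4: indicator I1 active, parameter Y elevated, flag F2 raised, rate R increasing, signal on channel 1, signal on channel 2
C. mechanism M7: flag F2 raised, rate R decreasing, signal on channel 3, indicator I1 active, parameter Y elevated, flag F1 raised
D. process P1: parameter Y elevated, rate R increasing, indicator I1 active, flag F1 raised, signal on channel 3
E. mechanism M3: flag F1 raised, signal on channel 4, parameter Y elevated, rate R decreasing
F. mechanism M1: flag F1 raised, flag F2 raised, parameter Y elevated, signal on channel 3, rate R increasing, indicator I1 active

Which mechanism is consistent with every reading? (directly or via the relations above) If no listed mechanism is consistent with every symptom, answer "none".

B

For each candidate, compare predicted effects to what was observed:
(A) process P3 — parameter Y elevated ✓; flag F2 raised ✓; signal on channel 2 ✗; flag F1 raised ✓; indicator I1 active ✗; rate R increasing ✓
(B) mechanism M4 — parameter Y elevated ✓; flag F2 raised ✓; signal on channel 2 ✓; flag F1 raised ✓ (via parameter Y elevated → flag F1 raised); indicator I1 active ✓; rate R increasing ✓
(C) mechanism M7 — fails on signal on channel 2, rate R increasing (predicts rate R decreasing, not rate R increasing)
(D) process P1 — parameter Y elevated ✓; flag F2 raised ✗; signal on channel 2 ✗; flag F1 raised ✓; indicator I1 active ✓; rate R increasing ✓
(E) mechanism M3 — parameter Y elevated ✓; flag F2 raised ✗; signal on channel 2 ✗; flag F1 raised ✓; indicator I1 active ✗; rate R increasing ✗
(F) mechanism M1 — does not account for signal on channel 2
(B) alone accounts for all the evidence.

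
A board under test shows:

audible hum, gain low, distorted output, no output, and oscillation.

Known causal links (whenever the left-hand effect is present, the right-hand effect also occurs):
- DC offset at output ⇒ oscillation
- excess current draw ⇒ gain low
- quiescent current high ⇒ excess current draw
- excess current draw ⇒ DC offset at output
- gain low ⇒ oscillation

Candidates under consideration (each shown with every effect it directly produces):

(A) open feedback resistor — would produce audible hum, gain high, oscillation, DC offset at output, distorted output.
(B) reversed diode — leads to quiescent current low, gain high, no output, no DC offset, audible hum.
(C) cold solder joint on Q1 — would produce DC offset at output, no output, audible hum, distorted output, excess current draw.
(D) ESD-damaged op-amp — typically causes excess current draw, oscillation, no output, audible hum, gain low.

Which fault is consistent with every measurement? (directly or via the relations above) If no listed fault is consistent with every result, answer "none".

Checking each candidate against the observations:
(A) open feedback resistor — fails on gain low, no output (predicts gain high, not gain low)
(B) reversed diode — fails on gain low, distorted output, oscillation (predicts gain high, not gain low)
(C) cold solder joint on Q1 — accounts for every observation (gain low via excess current draw → gain low)
(D) ESD-damaged op-amp — audible hum yes; gain low yes; distorted output NO; no output yes; oscillation yes
Only (C) is consistent with every observation.

C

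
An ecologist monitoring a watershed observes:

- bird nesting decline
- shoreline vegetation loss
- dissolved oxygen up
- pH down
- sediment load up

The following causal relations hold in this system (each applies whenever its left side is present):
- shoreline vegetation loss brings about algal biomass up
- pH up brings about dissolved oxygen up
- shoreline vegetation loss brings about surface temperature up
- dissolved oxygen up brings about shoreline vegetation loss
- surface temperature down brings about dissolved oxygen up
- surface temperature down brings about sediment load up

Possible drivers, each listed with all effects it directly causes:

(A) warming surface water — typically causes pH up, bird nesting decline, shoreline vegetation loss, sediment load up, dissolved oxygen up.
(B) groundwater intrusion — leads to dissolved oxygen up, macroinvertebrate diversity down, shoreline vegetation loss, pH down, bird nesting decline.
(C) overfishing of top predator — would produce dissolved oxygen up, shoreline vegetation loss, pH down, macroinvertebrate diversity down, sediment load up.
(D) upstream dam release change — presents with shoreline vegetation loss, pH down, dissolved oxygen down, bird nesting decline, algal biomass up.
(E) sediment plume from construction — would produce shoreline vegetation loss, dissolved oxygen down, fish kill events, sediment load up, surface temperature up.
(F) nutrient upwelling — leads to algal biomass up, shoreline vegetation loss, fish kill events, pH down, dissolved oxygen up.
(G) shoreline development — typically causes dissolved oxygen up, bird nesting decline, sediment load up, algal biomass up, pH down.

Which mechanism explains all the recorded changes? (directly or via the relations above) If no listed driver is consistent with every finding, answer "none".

G

For each candidate, compare predicted effects to what was observed:
(A) warming surface water — fails on pH down (predicts pH up, not pH down)
(B) groundwater intrusion — does not account for sediment load up
(C) overfishing of top predator — bird nesting decline miss; shoreline vegetation loss match; dissolved oxygen up match; pH down match; sediment load up match
(D) upstream dam release change — fails on dissolved oxygen up, sediment load up (predicts dissolved oxygen down, not dissolved oxygen up)
(E) sediment plume from construction — fails on bird nesting decline, dissolved oxygen up, pH down (predicts dissolved oxygen down, not dissolved oxygen up)
(F) nutrient upwelling — does not account for bird nesting decline, sediment load up
(G) shoreline development — accounts for every observation (shoreline vegetation loss by dissolved oxygen up → shoreline vegetation loss)
Only (G) is consistent with every observation.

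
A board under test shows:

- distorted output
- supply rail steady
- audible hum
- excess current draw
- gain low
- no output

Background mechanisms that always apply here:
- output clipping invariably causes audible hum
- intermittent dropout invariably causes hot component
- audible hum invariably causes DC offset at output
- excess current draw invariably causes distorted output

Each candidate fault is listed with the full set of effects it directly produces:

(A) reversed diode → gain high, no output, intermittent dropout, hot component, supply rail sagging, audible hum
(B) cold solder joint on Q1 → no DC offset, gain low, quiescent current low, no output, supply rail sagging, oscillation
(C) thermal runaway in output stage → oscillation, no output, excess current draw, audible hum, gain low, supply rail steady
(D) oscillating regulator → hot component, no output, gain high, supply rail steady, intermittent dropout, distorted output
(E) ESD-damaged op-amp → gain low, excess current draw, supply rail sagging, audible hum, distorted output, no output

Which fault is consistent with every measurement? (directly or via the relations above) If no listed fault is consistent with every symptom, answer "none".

C

Checking each candidate against the observations:
(A) reversed diode — fails on distorted output, supply rail steady, excess current draw, gain low (predicts supply rail sagging, not supply rail steady; predicts gain high, not gain low)
(B) cold solder joint on Q1 — fails on distorted output, supply rail steady, audible hum, excess current draw (predicts supply rail sagging, not supply rail steady)
(C) thermal runaway in output stage — distorted output + (via excess current draw → distorted output); supply rail steady +; audible hum +; excess current draw +; gain low +; no output +
(D) oscillating regulator — fails on audible hum, excess current draw, gain low (predicts gain high, not gain low)
(E) ESD-damaged op-amp — distorted output +; supply rail steady -; audible hum +; excess current draw +; gain low +; no output +
(C) is the only candidate with no mismatches.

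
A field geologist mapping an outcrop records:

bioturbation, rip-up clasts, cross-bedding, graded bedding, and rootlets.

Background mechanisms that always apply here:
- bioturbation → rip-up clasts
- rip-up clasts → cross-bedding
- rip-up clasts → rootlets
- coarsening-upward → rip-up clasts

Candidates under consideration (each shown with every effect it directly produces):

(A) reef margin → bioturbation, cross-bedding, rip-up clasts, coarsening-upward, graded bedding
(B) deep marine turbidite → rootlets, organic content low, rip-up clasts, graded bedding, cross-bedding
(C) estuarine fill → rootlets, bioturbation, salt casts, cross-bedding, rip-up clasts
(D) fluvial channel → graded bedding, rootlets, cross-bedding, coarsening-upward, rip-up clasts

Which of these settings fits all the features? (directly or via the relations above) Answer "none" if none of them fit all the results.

A

For each candidate, compare predicted effects to what was observed:
(A) reef margin — bioturbation match; rip-up clasts match; cross-bedding match; graded bedding match; rootlets match (by rip-up clasts → rootlets)
(B) deep marine turbidite — bioturbation miss; rip-up clasts match; cross-bedding match; graded bedding match; rootlets match
(C) estuarine fill — bioturbation match; rip-up clasts match; cross-bedding match; graded bedding miss; rootlets match
(D) fluvial channel — bioturbation miss; rip-up clasts match; cross-bedding match; graded bedding match; rootlets match
Only (A) is consistent with every observation.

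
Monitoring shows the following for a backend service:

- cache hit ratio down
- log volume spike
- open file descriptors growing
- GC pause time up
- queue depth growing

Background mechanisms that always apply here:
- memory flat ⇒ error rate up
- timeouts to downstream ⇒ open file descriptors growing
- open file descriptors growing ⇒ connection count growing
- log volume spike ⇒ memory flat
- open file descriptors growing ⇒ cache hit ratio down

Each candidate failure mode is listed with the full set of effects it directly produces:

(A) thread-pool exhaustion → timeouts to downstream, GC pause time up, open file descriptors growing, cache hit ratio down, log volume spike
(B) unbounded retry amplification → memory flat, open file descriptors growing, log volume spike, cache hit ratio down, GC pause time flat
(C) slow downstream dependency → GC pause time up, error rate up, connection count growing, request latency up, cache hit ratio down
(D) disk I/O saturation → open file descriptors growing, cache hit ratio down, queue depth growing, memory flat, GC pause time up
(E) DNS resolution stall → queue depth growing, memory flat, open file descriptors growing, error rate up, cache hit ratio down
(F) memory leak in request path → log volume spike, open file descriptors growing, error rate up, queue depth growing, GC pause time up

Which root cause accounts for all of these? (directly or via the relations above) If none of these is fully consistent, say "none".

F

Checking each candidate against the observations:
(A) thread-pool exhaustion — cache hit ratio down yes; log volume spike yes; open file descriptors growing yes; GC pause time up yes; queue depth growing NO
(B) unbounded retry amplification — cache hit ratio down yes; log volume spike yes; open file descriptors growing yes; GC pause time up NO; queue depth growing NO
(C) slow downstream dependency — does not account for log volume spike, open file descriptors growing, queue depth growing
(D) disk I/O saturation — cache hit ratio down yes; log volume spike NO; open file descriptors growing yes; GC pause time up yes; queue depth growing yes
(E) DNS resolution stall — cache hit ratio down yes; log volume spike NO; open file descriptors growing yes; GC pause time up NO; queue depth growing yes
(F) memory leak in request path — cache hit ratio down yes (via open file descriptors growing → cache hit ratio down); log volume spike yes; open file descriptors growing yes; GC pause time up yes; queue depth growing yes
Only (F) is consistent with every observation.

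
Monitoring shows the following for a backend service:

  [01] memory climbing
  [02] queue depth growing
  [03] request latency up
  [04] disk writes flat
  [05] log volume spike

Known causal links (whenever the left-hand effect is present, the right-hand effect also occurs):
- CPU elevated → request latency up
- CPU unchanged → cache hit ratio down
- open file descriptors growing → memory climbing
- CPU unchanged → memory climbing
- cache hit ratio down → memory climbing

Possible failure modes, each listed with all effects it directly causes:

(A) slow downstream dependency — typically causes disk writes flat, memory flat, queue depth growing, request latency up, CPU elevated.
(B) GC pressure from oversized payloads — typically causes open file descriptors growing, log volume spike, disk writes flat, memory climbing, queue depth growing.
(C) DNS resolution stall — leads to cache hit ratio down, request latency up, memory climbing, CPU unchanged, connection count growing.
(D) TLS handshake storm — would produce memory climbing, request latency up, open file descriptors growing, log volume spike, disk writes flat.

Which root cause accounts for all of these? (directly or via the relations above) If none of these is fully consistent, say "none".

none

Checking each candidate against the observations:
(A) slow downstream dependency — fails on memory climbing, log volume spike (predicts memory flat, not memory climbing)
(B) GC pressure from oversized payloads — memory climbing yes; queue depth growing yes; request latency up NO; disk writes flat yes; log volume spike yes
(C) DNS resolution stall — does not account for queue depth growing, disk writes flat, log volume spike
(D) TLS handshake storm — memory climbing yes; queue depth growing NO; request latency up yes; disk writes flat yes; log volume spike yes
No candidate is consistent with all observations.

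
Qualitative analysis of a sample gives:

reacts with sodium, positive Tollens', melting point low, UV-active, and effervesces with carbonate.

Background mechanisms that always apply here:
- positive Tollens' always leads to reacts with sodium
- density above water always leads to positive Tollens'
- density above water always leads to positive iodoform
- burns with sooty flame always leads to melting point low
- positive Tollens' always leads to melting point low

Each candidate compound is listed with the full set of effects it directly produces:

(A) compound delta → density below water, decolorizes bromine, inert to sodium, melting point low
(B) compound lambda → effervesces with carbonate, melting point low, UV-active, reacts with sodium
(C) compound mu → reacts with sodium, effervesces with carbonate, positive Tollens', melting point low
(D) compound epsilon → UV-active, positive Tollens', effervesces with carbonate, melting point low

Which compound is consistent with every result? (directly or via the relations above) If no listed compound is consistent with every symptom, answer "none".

D

For each candidate, compare predicted effects to what was observed:
(A) compound delta — fails on reacts with sodium, positive Tollens', UV-active, effervesces with carbonate (predicts inert to sodium, not reacts with sodium)
(B) compound lambda — reacts with sodium ✓; positive Tollens' ✗; melting point low ✓; UV-active ✓; effervesces with carbonate ✓
(C) compound mu — reacts with sodium ✓; positive Tollens' ✓; melting point low ✓; UV-active ✗; effervesces with carbonate ✓
(D) compound epsilon — accounts for every observation (reacts with sodium by positive Tollens' → reacts with sodium)
Only (D) is consistent with every observation.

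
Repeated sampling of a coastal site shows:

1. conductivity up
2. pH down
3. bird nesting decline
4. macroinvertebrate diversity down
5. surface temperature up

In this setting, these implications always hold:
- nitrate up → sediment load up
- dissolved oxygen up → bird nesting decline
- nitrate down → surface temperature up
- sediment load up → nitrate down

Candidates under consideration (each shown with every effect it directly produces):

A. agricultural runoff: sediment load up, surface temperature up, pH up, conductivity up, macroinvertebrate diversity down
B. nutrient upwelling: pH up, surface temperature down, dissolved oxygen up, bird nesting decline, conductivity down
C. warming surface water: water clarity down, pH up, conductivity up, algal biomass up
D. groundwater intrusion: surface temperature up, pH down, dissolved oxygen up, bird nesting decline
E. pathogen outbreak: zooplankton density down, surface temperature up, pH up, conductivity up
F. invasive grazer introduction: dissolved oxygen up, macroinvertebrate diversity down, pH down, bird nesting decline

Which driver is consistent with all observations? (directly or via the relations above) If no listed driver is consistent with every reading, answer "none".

Checking each candidate against the observations:
(A) agricultural runoff — fails on pH down, bird nesting decline (predicts pH up, not pH down)
(B) nutrient upwelling — fails on conductivity up, pH down, macroinvertebrate diversity down, surface temperature up (predicts conductivity down, not conductivity up; predicts pH up, not pH down; predicts surface temperature down, not surface temperature up)
(C) warming surface water — fails on pH down, bird nesting decline, macroinvertebrate diversity down, surface temperature up (predicts pH up, not pH down)
(D) groundwater intrusion — conductivity up ✗; pH down ✓; bird nesting decline ✓; macroinvertebrate diversity down ✗; surface temperature up ✓
(E) pathogen outbreak — fails on pH down, bird nesting decline, macroinvertebrate diversity down (predicts pH up, not pH down)
(F) invasive grazer introduction — does not account for conductivity up, surface temperature up
Every candidate fails on at least one observation.

none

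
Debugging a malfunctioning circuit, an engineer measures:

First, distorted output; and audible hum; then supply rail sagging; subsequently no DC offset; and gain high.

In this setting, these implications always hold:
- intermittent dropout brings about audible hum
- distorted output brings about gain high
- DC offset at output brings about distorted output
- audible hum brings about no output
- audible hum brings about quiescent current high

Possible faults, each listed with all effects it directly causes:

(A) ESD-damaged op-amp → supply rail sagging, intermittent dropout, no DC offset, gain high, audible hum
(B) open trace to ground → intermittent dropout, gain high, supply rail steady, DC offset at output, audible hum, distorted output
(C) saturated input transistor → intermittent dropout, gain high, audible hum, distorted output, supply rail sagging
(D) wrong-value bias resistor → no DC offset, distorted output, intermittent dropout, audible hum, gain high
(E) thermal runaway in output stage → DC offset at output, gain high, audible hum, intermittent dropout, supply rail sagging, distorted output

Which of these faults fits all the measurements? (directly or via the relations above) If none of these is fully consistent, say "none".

none

Checking each candidate against the observations:
(A) ESD-damaged op-amp — distorted output ✗; audible hum ✓; supply rail sagging ✓; no DC offset ✓; gain high ✓
(B) open trace to ground — fails on supply rail sagging, no DC offset (predicts supply rail steady, not supply rail sagging; predicts DC offset at output, not no DC offset)
(C) saturated input transistor — does not account for no DC offset
(D) wrong-value bias resistor — does not account for supply rail sagging
(E) thermal runaway in output stage — fails on no DC offset (predicts DC offset at output, not no DC offset)
No candidate is consistent with all observations.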